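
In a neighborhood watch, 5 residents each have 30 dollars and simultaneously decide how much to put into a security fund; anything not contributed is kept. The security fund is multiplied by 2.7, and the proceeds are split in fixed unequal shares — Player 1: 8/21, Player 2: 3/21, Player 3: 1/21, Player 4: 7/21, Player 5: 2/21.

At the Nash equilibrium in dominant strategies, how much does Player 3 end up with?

A player with share s gets back 2.7·s per unit contributed, so full contribution is dominant for anyone with s > 1/2.7 = 0.3704 and zero contribution is dominant for anyone below.
Only Player 1 (8/21) clears that bar, contributing 30; the remaining 4 contribute 0. Total contributed: 30.
Player 3 keeps 30 and receives 2.7 × 30 × 1/21 = 3.86 from the security fund, for a payoff of 33.86.

33.86 dollars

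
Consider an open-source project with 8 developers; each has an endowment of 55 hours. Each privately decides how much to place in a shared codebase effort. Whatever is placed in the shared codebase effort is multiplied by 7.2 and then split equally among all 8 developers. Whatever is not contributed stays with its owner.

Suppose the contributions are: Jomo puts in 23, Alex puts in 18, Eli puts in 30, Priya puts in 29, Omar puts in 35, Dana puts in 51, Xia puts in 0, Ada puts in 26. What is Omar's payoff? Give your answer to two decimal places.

Total contributed: 23 + 18 + 30 + 29 + 35 + 51 + 0 + 26 = 212.
Each receives 7.2 × 212 / 8 = 190.80 from the shared codebase effort.
Omar keeps 55 − 35 = 20, so Omar's payoff is 20 + 190.80 = 210.80.

210.80 hours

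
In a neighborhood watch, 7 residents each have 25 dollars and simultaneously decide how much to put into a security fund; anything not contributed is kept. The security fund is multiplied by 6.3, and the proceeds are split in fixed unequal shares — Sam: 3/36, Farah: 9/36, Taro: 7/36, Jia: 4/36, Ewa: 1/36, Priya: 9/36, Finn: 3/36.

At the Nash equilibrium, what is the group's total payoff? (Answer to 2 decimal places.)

572.50 dollars

A player with share s gets back 6.3·s per unit contributed, so full contribution is dominant for anyone with s > 1/6.3 = 0.1587 and zero contribution is dominant for anyone below.
Farah, Taro and Priya are above the threshold, contributing 25 each; the remaining 4 contribute 0. Total contributed: 75.
The security fund pays out 6.3 × 75 = 472.50 in total (split across the unequal shares, but the aggregate is all that matters for the group sum).
The 4 free-riders keep 25 each, adding 100. Group total = 100 + 472.50 = 572.50.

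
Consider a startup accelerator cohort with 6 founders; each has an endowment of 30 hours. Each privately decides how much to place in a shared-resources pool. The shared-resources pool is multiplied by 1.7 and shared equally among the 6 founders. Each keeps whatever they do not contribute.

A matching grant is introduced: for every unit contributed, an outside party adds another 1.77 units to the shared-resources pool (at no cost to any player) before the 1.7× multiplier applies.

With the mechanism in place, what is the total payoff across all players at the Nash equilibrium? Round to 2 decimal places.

180.00 hours

Even with the mechanism, each unit contributed returns only 1.7 × 2.77 / 6 = 0.7848 per unit of net cost, so contributing nothing is still dominant.
Everyone keeps their endowment and the group total is 6 × 30 = 180.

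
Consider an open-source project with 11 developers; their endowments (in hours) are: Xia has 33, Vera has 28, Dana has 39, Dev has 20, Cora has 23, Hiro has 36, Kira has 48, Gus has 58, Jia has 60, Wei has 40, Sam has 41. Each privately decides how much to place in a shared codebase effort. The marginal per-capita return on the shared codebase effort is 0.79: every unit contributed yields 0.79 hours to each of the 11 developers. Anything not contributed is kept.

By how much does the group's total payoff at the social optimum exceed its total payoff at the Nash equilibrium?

3275.94 hours

The private return per contributed unit is 0.79 < 1 for everyone, so the Nash equilibrium is zero contribution and the group total is Σ E_j = 33 + 28 + 39 + 20 + 23 + 36 + 48 + 58 + 60 + 40 + 41 = 426.
Each contributed unit returns 8.690 to the group, so the social optimum is full contribution by everyone: group total = 8.690 × 426 = 3701.94.
Efficiency loss = (8.690 − 1) × 426 = 3275.94.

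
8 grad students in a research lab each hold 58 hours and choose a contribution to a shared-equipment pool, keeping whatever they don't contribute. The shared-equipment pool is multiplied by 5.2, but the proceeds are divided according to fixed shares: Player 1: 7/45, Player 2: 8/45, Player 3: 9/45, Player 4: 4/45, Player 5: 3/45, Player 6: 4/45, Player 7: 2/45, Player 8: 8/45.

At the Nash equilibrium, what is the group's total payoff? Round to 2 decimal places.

Each unit j contributes comes back to j as 5.2 × (j's share), so j prefers to contribute only if that share exceeds 1/5.2 = 0.1923; otherwise keeping the unit dominates.
Only Player 3 (9/45) clears that bar, contributing 58; the remaining 7 contribute 0. Total contributed: 58.
The shared-equipment pool pays out 5.2 × 58 = 301.60 in total (split across the unequal shares, but the aggregate is all that matters for the group sum).
The 7 free-riders keep 58 each, adding 406. Group total = 406 + 301.60 = 707.60.

707.60 hours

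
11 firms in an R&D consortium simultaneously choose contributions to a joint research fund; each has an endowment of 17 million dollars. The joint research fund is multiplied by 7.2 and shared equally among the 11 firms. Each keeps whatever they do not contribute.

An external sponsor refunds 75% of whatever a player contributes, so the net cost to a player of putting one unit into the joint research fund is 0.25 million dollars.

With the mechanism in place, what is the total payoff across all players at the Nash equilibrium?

Under the mechanism each unit contributed yields (7.2/11) / 0.25 = 2.6182 back to its contributor per unit of net cost, which exceeds 1, making full contribution the dominant choice for everyone.
So the Nash equilibrium is full contribution by all 11; the group earns 11 × (17 × 0.75 + 7.2 × 17) = 1486.65.

1486.65 million dollars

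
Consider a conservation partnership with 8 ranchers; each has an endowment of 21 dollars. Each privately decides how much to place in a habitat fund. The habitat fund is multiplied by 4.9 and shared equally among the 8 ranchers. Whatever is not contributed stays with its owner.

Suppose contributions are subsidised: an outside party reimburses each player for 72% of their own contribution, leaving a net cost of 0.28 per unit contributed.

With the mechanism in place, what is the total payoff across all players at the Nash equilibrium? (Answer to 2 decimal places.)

944.16 dollars

With the mechanism, a contributed unit returns (4.9/8) / 0.28 = 2.1875 per unit of net cost to the contributor — now above 1 — so contributing fully is weakly dominant for every player.
So the Nash equilibrium is full contribution by all 8; the group earns 8 × (21 × 0.72 + 4.9 × 21) = 944.16.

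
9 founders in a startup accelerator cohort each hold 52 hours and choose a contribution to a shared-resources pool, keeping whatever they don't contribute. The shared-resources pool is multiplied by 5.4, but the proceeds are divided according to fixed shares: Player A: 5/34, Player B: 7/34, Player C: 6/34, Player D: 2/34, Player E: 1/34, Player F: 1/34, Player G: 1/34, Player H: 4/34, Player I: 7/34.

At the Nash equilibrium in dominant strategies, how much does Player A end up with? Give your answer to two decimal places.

Player j's private return per contributed unit is 5.4 × (j's share). Contributing is weakly dominant for j when that share is at least 1/5.4 = 0.1852, and contributing 0 is dominant otherwise.
The shares above 0.1852 belong to Player B and Player I, contributing 52 each; the remaining 7 contribute 0. Total contributed: 104.
Player A keeps 52 and receives 5.4 × 104 × 5/34 = 82.59 from the shared-resources pool, for a payoff of 134.59.

134.59 hours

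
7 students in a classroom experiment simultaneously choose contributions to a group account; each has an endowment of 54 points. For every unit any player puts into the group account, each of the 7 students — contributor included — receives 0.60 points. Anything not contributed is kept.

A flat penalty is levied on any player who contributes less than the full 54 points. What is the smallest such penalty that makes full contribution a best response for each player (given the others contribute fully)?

21.60 points

Given the others contribute fully, the best deviation is to contribute 0 (any partial contribution still incurs the fine and gives up units whose private return 0.60 is below 1).
Deviating from 54 to 0 saves 54 points but forfeits the deviator's share of the drop in the group account: 0.60 × 54 = 32.40.
So the deviation gain is 54 − 32.40 = 21.60, and the fine must be at least 21.60 points to wipe it out.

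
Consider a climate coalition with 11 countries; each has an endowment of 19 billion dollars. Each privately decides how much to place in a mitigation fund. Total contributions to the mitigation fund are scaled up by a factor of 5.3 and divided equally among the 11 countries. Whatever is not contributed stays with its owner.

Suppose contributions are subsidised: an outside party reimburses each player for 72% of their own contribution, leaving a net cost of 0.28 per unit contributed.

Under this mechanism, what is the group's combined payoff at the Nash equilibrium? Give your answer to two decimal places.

With the mechanism, a contributed unit returns (5.3/11) / 0.28 = 1.7208 per unit of net cost to the contributor — now above 1 — so contributing fully is weakly dominant for every player.
At the Nash equilibrium everyone contributes 19. Group total payoff = 11 × (19 × 0.72 + 5.3 × 19) = 1258.18.

1258.18 billion dollars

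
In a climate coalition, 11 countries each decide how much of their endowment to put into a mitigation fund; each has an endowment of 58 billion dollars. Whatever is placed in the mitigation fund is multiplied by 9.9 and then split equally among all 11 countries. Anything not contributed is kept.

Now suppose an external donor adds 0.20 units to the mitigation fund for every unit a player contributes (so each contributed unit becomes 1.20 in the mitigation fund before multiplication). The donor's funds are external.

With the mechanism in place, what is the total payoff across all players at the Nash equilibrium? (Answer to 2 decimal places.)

With the mechanism, a contributed unit returns 9.9 × 1.20 / 11 = 1.0800 per unit of net cost to the contributor — now above 1 — so contributing fully is weakly dominant for every player.
So the Nash equilibrium is full contribution by all 11; the group earns 9.9 × 1.20 × 638 = 7579.44.

7579.44 billion dollars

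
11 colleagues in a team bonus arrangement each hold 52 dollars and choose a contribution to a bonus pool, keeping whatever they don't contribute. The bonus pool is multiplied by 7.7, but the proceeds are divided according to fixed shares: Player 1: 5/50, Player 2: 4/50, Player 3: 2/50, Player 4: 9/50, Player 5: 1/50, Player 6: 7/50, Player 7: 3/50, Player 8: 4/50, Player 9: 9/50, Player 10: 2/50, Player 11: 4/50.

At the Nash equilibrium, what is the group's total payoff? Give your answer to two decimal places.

1617.20 dollars

Each unit j contributes comes back to j as 7.7 × (j's share), so j prefers to contribute only if that share exceeds 1/7.7 = 0.1299; otherwise keeping the unit dominates.
Player 4, Player 6 and Player 9 clear that bar, contributing 52 each; the remaining 8 contribute 0. Total contributed: 156.
The bonus pool pays out 7.7 × 156 = 1201.20 in total (split across the unequal shares, but the aggregate is all that matters for the group sum).
The 8 free-riders keep 52 each, adding 416. Group total = 416 + 1201.20 = 1617.20.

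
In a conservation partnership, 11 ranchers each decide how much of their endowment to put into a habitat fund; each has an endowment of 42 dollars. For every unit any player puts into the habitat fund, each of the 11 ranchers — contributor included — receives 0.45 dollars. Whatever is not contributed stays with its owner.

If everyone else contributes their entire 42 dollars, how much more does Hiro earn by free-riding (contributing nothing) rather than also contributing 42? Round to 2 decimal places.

23.10 dollars

Switching from a contribution of 42 to 0 lets Hiro keep an extra 42 dollars, but lowers the habitat fund by 42, which costs Hiro their own share of that drop: 0.45 × 42 = 18.90.
Net gain = 42 − 18.90 = 23.10. The private return per contributed unit (0.45) is below 1, so free-riding is indeed the best response regardless of what the others do.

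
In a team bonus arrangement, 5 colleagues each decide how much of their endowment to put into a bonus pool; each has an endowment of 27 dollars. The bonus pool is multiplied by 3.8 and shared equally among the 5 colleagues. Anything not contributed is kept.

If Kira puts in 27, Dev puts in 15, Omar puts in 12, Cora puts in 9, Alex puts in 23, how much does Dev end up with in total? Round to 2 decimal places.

Total contributed: 27 + 15 + 12 + 9 + 23 = 86.
Each receives 3.8 × 86 / 5 = 65.36 from the bonus pool.
Dev keeps 27 − 15 = 12, so Dev's payoff is 12 + 65.36 = 77.36.

77.36 dollars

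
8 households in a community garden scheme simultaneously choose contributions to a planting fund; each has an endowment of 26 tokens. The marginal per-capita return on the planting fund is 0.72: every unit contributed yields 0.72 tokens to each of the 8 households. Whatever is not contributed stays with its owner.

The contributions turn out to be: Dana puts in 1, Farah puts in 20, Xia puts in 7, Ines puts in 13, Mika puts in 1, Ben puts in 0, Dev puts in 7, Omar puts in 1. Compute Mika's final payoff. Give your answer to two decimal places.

Total contributed: 1 + 20 + 7 + 13 + 1 + 0 + 7 + 1 = 50.
Each receives 0.72 × 50 = 36.00 from the planting fund.
Mika keeps 26 − 1 = 25, so Mika's payoff is 25 + 36.00 = 61.00.

61.00 tokens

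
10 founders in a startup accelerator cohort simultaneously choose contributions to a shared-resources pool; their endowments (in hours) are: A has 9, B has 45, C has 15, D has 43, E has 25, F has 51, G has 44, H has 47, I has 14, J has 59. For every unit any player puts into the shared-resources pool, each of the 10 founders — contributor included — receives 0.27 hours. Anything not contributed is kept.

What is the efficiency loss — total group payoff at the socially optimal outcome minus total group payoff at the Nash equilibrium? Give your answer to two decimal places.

The private return per contributed unit is 0.27 < 1 for everyone, so the Nash equilibrium is zero contribution and the group total is Σ E_j = 9 + 45 + 15 + 43 + 25 + 51 + 44 + 47 + 14 + 59 = 352.
Each contributed unit returns 2.700 to the group, so the social optimum is full contribution by everyone: group total = 2.700 × 352 = 950.40.
Efficiency loss = (2.700 − 1) × 352 = 598.40.

598.40 hours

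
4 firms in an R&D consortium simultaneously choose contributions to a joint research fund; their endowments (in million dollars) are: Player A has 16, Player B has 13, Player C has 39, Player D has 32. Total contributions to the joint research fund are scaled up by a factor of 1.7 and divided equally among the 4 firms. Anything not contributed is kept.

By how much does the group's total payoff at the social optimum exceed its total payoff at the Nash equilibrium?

The private return per contributed unit is 1.7/4 = 0.4250 < 1 for every player regardless of endowment, so the Nash equilibrium is zero contribution and the group total is Σ E_j = 16 + 13 + 39 + 32 = 100.
Each contributed unit returns 1.700 to the group, so the social optimum is full contribution by everyone: group total = 1.700 × 100 = 170.00.
Efficiency loss = (1.700 − 1) × 100 = 70.00.

70.00 million dollars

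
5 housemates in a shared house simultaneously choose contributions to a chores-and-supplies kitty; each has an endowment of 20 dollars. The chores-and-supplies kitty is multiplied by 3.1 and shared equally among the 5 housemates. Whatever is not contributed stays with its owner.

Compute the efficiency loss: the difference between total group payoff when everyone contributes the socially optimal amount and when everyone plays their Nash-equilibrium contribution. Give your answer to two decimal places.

Each contributed unit returns 3.1/5 = 0.6200 to its contributor — below 1 — so contributing 0 is dominant for every player. At the Nash equilibrium everyone keeps their 20, and the group total is 5 × 20 = 100.
Each contributed unit returns 3.100 to the group as a whole (0.6200 to each of 5 players), which exceeds 1, so the social optimum is full contribution: group total = 3.100 × 100 = 310.00.
Efficiency loss = 310.00 − 100 = 210.00.

210.00 dollars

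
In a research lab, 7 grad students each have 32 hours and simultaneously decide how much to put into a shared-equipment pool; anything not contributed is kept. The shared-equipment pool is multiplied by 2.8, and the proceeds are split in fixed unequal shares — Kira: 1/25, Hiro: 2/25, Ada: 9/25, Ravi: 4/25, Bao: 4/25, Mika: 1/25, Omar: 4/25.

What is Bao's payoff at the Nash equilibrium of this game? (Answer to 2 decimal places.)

46.34 hours

For player j, contributing a unit is worthwhile iff 2.8 × (j's share) ≥ 1, i.e. iff j's share is at least 0.3571.
Ada alone (share 9/25) is above the threshold, contributing 32; the remaining 6 contribute 0. Total contributed: 32.
Bao keeps 32 and receives 2.8 × 32 × 4/25 = 14.34 from the shared-equipment pool, for a payoff of 46.34.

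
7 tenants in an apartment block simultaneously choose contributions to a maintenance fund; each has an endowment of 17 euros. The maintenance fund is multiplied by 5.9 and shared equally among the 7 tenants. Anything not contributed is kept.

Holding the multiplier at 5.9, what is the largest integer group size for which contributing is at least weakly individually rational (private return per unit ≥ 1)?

5

Private return per unit is 5.9/(group size), which is ≥ 1 whenever the group size is ≤ 5.9.
The largest such integer is 5.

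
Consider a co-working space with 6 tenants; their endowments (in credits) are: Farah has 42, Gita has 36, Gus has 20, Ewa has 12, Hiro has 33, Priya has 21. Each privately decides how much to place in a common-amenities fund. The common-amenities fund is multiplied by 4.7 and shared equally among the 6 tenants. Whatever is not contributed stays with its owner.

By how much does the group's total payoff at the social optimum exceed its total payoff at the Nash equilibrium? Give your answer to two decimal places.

The private return per contributed unit is 4.7/6 = 0.7833 < 1 for every player regardless of endowment, so the Nash equilibrium is zero contribution and the group total is Σ E_j = 42 + 36 + 20 + 12 + 33 + 21 = 164.
Each contributed unit returns 4.700 to the group, so the social optimum is full contribution by everyone: group total = 4.700 × 164 = 770.80.
Efficiency loss = (4.700 − 1) × 164 = 606.80.

606.80 credits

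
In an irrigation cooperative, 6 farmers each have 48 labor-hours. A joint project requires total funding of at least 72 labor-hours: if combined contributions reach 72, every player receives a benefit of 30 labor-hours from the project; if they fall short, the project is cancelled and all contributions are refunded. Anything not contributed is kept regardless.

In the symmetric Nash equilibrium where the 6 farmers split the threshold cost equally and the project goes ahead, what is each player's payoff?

Equal share of the threshold: 72/6 = 12.
At this profile no one gains by cutting their contribution: any cut drops the total below 72, the project is cancelled, contributions are refunded, and the deviator ends with 48, which is less than 48 − 12 + 30 = 66. Contributing more than 12 just wastes the excess. So contributing exactly 12 is a best response.
Each player's payoff: 48 − 12 + 30 = 66.

66 labor-hours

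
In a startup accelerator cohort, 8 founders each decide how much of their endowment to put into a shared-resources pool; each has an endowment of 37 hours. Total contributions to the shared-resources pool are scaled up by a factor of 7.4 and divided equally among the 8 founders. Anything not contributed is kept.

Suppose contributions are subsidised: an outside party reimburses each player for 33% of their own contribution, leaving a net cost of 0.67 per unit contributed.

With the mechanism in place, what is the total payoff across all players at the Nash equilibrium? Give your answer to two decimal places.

The effective private return per unit is now (7.4/8) / 0.67 = 1.3806 > 1, so every player's dominant strategy flips to full contribution.
At the Nash equilibrium everyone contributes 37. Group total payoff = 8 × (37 × 0.33 + 7.4 × 37) = 2288.08.

2288.08 hours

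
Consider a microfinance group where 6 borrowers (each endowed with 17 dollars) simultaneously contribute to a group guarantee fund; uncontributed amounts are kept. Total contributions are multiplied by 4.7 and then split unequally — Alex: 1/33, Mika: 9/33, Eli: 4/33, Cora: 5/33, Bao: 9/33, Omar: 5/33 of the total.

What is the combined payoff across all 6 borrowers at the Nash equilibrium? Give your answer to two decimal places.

Each unit j contributes comes back to j as 4.7 × (j's share), so j prefers to contribute only if that share exceeds 1/4.7 = 0.2128; otherwise keeping the unit dominates.
Mika and Bao are above the threshold, contributing 17 each; the remaining 4 contribute 0. Total contributed: 34.
The group guarantee fund pays out 4.7 × 34 = 159.80 in total (split across the unequal shares, but the aggregate is all that matters for the group sum).
The 4 free-riders keep 17 each, adding 68. Group total = 68 + 159.80 = 227.80.

227.80 dollars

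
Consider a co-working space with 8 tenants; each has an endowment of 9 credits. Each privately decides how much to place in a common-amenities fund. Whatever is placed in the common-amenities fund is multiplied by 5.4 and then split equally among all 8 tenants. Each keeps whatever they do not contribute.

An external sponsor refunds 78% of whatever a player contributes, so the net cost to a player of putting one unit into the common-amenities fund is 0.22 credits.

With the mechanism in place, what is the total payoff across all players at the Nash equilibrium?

444.96 credits

With the mechanism, a contributed unit returns (5.4/8) / 0.22 = 3.0682 per unit of net cost to the contributor — now above 1 — so contributing fully is weakly dominant for every player.
At the Nash equilibrium everyone contributes 9. Group total payoff = 8 × (9 × 0.78 + 5.4 × 9) = 444.96.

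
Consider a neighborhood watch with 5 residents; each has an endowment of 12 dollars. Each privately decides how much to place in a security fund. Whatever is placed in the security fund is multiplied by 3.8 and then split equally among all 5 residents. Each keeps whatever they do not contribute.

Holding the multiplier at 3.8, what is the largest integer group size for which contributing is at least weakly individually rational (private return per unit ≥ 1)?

3

Private return per unit is 3.8/(group size), which is ≥ 1 whenever the group size is ≤ 3.8.
The largest such integer is 3.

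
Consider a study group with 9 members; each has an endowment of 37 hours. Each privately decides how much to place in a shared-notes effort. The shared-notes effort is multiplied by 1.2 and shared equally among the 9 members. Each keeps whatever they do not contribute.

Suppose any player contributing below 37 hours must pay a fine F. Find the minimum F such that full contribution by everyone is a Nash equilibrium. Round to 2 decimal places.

Given the others contribute fully, the best deviation is to contribute 0 (any partial contribution still incurs the fine and gives up units whose private return 0.1333 is below 1).
Deviating from 37 to 0 saves 37 hours but forfeits the deviator's share of the drop in the shared-notes effort: 1.2/9 × 37 = 4.93.
So the deviation gain is 37 − 4.93 = 32.07, and the fine must be at least 32.07 hours to wipe it out.

32.07 hours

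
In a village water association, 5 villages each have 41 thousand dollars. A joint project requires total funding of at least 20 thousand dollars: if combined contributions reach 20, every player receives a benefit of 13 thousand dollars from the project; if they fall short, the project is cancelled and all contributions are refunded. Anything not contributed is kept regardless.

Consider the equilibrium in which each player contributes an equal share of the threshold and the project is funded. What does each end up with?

50 thousand dollars

Equal share of the threshold: 20/5 = 4.
At this profile no one gains by cutting their contribution: any cut drops the total below 20, the project is cancelled, contributions are refunded, and the deviator ends with 41, which is less than 41 − 4 + 13 = 50. Contributing more than 4 just wastes the excess. So contributing exactly 4 is a best response.
Each player's payoff: 41 − 4 + 13 = 50.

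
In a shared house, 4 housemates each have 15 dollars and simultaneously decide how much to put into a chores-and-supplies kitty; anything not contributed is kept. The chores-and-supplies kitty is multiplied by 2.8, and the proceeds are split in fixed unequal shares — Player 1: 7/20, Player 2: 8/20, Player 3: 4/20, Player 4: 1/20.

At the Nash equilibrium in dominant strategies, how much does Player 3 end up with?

Player j's private return per contributed unit is 2.8 × (j's share). Contributing is weakly dominant for j when that share is at least 1/2.8 = 0.3571, and contributing 0 is dominant otherwise.
The only share above 0.3571 is Player 2's 8/20, contributing 15; the remaining 3 contribute 0. Total contributed: 15.
Player 3 keeps 15 and receives 2.8 × 15 × 4/20 = 8.40 from the chores-and-supplies kitty, for a payoff of 23.40.

23.40 dollars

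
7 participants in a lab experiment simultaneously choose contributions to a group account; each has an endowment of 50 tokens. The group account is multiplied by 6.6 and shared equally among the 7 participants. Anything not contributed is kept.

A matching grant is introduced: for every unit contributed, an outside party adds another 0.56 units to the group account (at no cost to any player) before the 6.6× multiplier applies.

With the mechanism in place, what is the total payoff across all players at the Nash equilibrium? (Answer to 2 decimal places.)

3603.60 tokens

The effective private return per unit is now 6.6 × 1.56 / 7 = 1.4709 > 1, so every player's dominant strategy flips to full contribution.
At the Nash equilibrium everyone contributes 50. Group total payoff = 6.6 × 1.56 × 350 = 3603.60.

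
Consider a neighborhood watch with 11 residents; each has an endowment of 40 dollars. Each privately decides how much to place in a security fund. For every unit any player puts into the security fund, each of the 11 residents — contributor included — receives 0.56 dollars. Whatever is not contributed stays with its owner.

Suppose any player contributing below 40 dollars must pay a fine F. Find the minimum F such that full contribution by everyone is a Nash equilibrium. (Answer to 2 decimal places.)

17.60 dollars

Given the others contribute fully, the best deviation is to contribute 0 (any partial contribution still incurs the fine and gives up units whose private return 0.56 is below 1).
Deviating from 40 to 0 saves 40 dollars but forfeits the deviator's share of the drop in the security fund: 0.56 × 40 = 22.40.
So the deviation gain is 40 − 22.40 = 17.60, and the fine must be at least 17.60 dollars to wipe it out.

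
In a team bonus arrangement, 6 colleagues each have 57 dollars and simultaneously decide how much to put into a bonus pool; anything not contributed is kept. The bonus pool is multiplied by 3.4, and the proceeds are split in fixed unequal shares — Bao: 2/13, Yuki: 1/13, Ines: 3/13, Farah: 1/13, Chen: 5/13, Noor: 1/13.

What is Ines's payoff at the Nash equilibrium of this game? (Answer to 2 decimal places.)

101.72 dollars

Each unit j contributes comes back to j as 3.4 × (j's share), so j prefers to contribute only if that share exceeds 1/3.4 = 0.2941; otherwise keeping the unit dominates.
The only share above 0.2941 is Chen's 5/13, contributing 57; the remaining 5 contribute 0. Total contributed: 57.
Ines keeps 57 and receives 3.4 × 57 × 3/13 = 44.72 from the bonus pool, for a payoff of 101.72.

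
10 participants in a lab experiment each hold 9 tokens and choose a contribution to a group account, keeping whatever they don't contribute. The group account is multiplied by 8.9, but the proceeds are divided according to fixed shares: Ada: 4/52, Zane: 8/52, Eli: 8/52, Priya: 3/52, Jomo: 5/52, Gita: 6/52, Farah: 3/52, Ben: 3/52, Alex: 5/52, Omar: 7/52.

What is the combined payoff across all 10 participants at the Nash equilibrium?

Each unit j contributes comes back to j as 8.9 × (j's share), so j prefers to contribute only if that share exceeds 1/8.9 = 0.1124; otherwise keeping the unit dominates.
Zane, Eli, Gita and Omar are above the threshold, contributing 9 each; the remaining 6 contribute 0. Total contributed: 36.
The group account pays out 8.9 × 36 = 320.40 in total (split across the unequal shares, but the aggregate is all that matters for the group sum).
The 6 free-riders keep 9 each, adding 54. Group total = 54 + 320.40 = 374.40.

374.40 tokens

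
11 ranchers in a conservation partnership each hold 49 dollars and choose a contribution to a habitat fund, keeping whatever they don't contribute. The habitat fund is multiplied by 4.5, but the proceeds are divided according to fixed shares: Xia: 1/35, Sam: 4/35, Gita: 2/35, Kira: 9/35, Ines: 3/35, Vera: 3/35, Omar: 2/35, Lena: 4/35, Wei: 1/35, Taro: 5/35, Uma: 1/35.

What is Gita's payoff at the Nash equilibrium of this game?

For player j, contributing a unit is worthwhile iff 4.5 × (j's share) ≥ 1, i.e. iff j's share is at least 0.2222.
Only Kira (9/35) clears that bar, contributing 49; the remaining 10 contribute 0. Total contributed: 49.
Gita keeps 49 and receives 4.5 × 49 × 2/35 = 12.60 from the habitat fund, for a payoff of 61.60.

61.60 dollars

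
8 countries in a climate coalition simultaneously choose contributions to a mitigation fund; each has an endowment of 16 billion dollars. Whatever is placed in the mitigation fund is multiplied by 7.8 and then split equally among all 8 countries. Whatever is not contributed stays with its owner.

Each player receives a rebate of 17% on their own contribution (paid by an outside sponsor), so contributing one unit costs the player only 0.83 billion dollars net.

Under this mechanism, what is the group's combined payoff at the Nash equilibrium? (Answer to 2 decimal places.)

1020.16 billion dollars

Under the mechanism each unit contributed yields (7.8/8) / 0.83 = 1.1747 back to its contributor per unit of net cost, which exceeds 1, making full contribution the dominant choice for everyone.
At the Nash equilibrium everyone contributes 16. Group total payoff = 8 × (16 × 0.17 + 7.8 × 16) = 1020.16.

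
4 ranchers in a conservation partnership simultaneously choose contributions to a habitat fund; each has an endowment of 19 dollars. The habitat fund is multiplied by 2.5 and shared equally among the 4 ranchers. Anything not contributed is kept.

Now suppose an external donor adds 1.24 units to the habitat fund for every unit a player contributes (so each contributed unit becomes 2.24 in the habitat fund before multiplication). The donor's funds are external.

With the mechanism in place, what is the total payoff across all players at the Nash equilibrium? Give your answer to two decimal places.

425.60 dollars

The effective private return per unit is now 2.5 × 2.24 / 4 = 1.4000 > 1, so every player's dominant strategy flips to full contribution.
So the Nash equilibrium is full contribution by all 4; the group earns 2.5 × 2.24 × 76 = 425.60.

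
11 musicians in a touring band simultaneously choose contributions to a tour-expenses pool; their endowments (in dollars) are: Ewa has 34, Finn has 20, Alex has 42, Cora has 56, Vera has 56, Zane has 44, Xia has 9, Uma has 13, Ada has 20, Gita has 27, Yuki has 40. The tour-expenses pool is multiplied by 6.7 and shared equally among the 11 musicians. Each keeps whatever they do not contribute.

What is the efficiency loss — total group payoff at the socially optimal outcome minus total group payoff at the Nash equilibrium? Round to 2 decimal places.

2057.70 dollars

The private return per contributed unit is 6.7/11 = 0.6091 < 1 for every player regardless of endowment, so the Nash equilibrium is zero contribution and the group total is Σ E_j = 34 + 20 + 42 + 56 + 56 + 44 + 9 + 13 + 20 + 27 + 40 = 361.
Each contributed unit returns 6.700 to the group, so the social optimum is full contribution by everyone: group total = 6.700 × 361 = 2418.70.
Efficiency loss = (6.700 − 1) × 361 = 2057.70.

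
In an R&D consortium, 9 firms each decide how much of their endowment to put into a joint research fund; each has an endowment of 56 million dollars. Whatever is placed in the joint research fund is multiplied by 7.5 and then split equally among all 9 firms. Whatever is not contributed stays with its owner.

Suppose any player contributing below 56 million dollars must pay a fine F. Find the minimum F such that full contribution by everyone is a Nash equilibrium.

Given the others contribute fully, the best deviation is to contribute 0 (any partial contribution still incurs the fine and gives up units whose private return 0.8333 is below 1).
Deviating from 56 to 0 saves 56 million dollars but forfeits the deviator's share of the drop in the joint research fund: 7.5/9 × 56 = 46.67.
So the deviation gain is 56 − 46.67 = 9.33, and the fine must be at least 9.33 million dollars to wipe it out.

9.33 million dollars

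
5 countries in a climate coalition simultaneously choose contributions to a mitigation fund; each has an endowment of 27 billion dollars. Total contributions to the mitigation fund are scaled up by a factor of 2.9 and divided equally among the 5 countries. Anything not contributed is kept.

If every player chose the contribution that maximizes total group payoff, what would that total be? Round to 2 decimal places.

Each contributed unit returns 2.900 to the group as a whole (0.5800 to each of 5 players), which exceeds 1, so the social optimum is full contribution: group total = 2.900 × 135 = 391.50.

391.50 billion dollars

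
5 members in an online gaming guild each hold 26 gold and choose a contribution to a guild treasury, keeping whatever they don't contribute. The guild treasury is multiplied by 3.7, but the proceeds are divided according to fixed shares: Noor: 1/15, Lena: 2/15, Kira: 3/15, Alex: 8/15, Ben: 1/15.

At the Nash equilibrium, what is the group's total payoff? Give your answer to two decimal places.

A player with share s gets back 3.7·s per unit contributed, so full contribution is dominant for anyone with s > 1/3.7 = 0.2703 and zero contribution is dominant for anyone below.
Alex alone (share 8/15) is above the threshold, contributing 26; the remaining 4 contribute 0. Total contributed: 26.
The guild treasury pays out 3.7 × 26 = 96.20 in total (split across the unequal shares, but the aggregate is all that matters for the group sum).
The 4 free-riders keep 26 each, adding 104. Group total = 104 + 96.20 = 200.20.

200.20 gold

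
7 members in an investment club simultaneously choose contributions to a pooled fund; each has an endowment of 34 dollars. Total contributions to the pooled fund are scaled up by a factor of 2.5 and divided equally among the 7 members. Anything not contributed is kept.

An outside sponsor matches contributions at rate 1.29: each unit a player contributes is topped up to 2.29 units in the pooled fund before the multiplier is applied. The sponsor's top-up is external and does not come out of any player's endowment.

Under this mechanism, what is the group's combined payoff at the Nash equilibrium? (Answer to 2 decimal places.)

The effective private return is 2.5 × 2.29 / 7 = 0.8179, which is still under 1, so the mechanism doesn't change anyone's dominant strategy: zero contribution.
At the Nash equilibrium no one contributes; group total payoff = 7 × 34 = 238.

238.00 dollars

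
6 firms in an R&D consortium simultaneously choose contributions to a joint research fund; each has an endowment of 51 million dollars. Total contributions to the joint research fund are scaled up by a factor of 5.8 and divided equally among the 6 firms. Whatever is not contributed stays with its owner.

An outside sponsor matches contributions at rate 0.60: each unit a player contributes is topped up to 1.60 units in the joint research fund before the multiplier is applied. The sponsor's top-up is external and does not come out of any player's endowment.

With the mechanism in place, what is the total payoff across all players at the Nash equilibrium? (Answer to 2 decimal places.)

2839.68 million dollars

With the mechanism, a contributed unit returns 5.8 × 1.60 / 6 = 1.5467 per unit of net cost to the contributor — now above 1 — so contributing fully is weakly dominant for every player.
At the Nash equilibrium everyone contributes 51. Group total payoff = 5.8 × 1.60 × 306 = 2839.68.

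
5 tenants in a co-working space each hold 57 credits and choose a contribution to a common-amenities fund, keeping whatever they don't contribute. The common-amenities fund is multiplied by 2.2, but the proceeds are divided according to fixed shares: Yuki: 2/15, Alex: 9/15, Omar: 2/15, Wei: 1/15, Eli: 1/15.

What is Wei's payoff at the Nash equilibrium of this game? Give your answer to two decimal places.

Player j's private return per contributed unit is 2.2 × (j's share). Contributing is weakly dominant for j when that share is at least 1/2.2 = 0.4545, and contributing 0 is dominant otherwise.
Alex alone (share 9/15) is above the threshold, contributing 57; the remaining 4 contribute 0. Total contributed: 57.
Wei keeps 57 and receives 2.2 × 57 × 1/15 = 8.36 from the common-amenities fund, for a payoff of 65.36.

65.36 credits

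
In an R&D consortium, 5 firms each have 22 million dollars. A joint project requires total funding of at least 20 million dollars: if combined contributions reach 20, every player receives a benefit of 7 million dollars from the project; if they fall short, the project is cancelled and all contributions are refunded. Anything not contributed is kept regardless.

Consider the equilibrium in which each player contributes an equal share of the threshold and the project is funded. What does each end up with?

Equal share of the threshold: 20/5 = 4.
At this profile no one gains by cutting their contribution: any cut drops the total below 20, the project is cancelled, contributions are refunded, and the deviator ends with 22, which is less than 22 − 4 + 7 = 25. Contributing more than 4 just wastes the excess. So contributing exactly 4 is a best response.
Each player's payoff: 22 − 4 + 7 = 25.

25 million dollars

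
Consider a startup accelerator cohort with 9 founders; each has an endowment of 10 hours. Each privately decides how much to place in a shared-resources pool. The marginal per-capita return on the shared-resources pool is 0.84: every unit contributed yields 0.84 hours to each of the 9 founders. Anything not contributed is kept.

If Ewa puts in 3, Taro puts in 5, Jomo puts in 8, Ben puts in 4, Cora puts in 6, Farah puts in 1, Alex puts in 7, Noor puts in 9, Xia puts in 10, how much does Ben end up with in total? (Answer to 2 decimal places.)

Total contributed: 3 + 5 + 8 + 4 + 6 + 1 + 7 + 9 + 10 = 53.
Each receives 0.84 × 53 = 44.52 from the shared-resources pool.
Ben keeps 10 − 4 = 6, so Ben's payoff is 6 + 44.52 = 50.52.

50.52 hours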